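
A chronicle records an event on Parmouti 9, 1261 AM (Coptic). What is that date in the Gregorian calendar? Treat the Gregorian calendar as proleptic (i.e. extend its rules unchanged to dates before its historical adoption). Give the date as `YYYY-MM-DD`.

Both dates share Julian Day Number 2285463; in the Gregorian calendar that is 14 April 1545 CE.

1545-04-14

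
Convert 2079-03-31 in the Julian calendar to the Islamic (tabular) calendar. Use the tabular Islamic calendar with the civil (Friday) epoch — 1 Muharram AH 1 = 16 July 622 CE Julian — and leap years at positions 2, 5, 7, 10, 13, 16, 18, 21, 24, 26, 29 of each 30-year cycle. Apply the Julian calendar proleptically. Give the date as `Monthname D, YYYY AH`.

Jumada al-Thani 11, 1502 AH

Both dates share Julian Day Number 2480502; in the tabular Islamic calendar that is 11 Jumada al-Thani 1502 AH.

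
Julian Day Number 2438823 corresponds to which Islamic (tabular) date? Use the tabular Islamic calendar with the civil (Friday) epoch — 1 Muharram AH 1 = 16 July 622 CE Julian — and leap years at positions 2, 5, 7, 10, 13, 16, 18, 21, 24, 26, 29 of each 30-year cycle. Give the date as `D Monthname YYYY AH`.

29 Shawwal 1384 AH

The Gregorian equivalent of JDN 2438823 is 3 March 1965.
In the tabular Islamic calendar that day is 29 Shawwal 1384 AH.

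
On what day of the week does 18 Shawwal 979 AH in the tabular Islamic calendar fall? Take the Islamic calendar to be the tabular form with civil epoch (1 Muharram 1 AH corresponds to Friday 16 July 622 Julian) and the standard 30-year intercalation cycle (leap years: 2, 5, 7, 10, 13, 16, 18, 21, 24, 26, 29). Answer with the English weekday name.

Equivalently 14 March 1572 Gregorian, JDN 2295294.
2295294 ≡ 1 (mod 7); counting from Monday = 0 gives Tuesday.

Tuesday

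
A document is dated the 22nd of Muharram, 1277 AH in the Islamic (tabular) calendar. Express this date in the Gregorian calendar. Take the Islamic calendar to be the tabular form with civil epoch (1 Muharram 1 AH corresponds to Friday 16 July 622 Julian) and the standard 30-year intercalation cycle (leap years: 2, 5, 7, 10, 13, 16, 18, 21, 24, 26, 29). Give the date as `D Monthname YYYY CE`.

10 August 1860 CE

Both dates share Julian Day Number 2400633; in the Gregorian calendar that is 10 August 1860 CE.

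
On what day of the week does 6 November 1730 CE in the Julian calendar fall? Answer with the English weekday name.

Friday

In the Gregorian calendar this is 17 November 1730 (JDN 2353250).
JDN 2353250 mod 7 = 4, and JDN 0 was a Monday, so this is a Friday.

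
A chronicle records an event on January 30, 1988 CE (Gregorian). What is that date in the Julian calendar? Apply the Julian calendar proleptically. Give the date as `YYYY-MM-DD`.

1988-01-17

The Julian–Gregorian offset here is 13 days (Julian trailing).
30 January 1988 Gregorian − 13 days → 17 January 1988 Julian.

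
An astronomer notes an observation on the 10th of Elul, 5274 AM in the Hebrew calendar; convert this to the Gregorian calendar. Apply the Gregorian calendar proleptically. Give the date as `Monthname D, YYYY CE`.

Both dates share Julian Day Number 2274290; in the Gregorian calendar that is 11 September 1514 CE.

September 11, 1514 CE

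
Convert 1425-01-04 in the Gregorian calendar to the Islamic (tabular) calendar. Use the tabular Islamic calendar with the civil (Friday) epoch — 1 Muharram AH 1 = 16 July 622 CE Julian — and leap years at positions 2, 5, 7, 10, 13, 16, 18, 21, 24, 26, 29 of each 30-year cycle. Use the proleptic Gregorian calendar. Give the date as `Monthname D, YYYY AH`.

Both dates share Julian Day Number 2241534; in the tabular Islamic calendar that is 4 Safar 828 AH.

Safar 4, 828 AH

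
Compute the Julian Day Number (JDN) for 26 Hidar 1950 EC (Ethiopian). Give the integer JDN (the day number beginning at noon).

2436178

In the Gregorian calendar the same day is 5 December 1957.
JDN 2400001 is 17 November 1858 CE (Gregorian), MJD 0; the target day is +36177 days from there, so JDN = 2436178.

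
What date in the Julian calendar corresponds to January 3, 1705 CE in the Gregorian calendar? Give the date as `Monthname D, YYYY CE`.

For dates in this range the Gregorian date is 11 days ahead of the Julian.
3 January 1705 Gregorian − 11 days → 23 December 1704 Julian.

December 23, 1704 CE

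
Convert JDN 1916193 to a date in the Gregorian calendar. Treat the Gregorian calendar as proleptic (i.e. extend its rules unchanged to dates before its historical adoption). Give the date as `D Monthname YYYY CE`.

Counting from JDN 2299161 = 15 Oct 1582 gives an offset of -382968 days.

4 April 534 CE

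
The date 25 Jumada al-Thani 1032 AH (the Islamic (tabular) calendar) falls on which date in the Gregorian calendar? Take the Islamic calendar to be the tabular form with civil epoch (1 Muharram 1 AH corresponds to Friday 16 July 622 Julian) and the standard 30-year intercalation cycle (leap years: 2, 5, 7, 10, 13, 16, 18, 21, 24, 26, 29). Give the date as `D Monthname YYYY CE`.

26 April 1623 CE

Julian Day Number of the source date = 2313964.
Converting JDN 2313964 to the Gregorian calendar gives 26 April 1623 CE.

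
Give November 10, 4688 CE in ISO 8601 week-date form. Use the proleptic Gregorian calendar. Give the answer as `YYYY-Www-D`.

The weekday is Saturday (ISO weekday 6).
That Saturday belongs to ISO week 45 of ISO year 4688.

4688-W45-6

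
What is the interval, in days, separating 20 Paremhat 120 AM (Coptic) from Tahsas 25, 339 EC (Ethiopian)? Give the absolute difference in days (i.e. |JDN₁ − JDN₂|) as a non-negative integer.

20905

First date → JDN 1868694; second date → JDN 1847789.
The interval is |1868694 − 1847789| = 20905 days.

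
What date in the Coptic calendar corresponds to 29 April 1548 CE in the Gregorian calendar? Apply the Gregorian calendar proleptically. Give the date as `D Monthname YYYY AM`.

Julian Day Number of the source date = 2286574.
Converting JDN 2286574 to the Coptic calendar gives 24 Parmouti 1264 AM.

24 Parmouti 1264 AM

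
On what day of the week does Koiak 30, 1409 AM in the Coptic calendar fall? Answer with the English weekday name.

In the Gregorian calendar this is 5 January 1693 (JDN 2339421).
JDN 2339421 mod 7 = 0, and JDN 0 was a Monday, so this is a Monday.

Monday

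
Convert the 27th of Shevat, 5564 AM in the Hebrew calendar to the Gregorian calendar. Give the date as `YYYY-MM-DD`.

Both dates share Julian Day Number 2379996; in the Gregorian calendar that is 9 February 1804 CE.

1804-02-09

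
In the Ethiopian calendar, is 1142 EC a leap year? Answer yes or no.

1142 mod 4 = 2; in the Ethiopian calendar a year is leap when year mod 4 = 3, so it is a common year.

no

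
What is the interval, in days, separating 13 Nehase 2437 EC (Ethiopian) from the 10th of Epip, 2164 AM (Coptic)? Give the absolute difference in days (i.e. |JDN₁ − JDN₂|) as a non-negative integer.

First date → JDN 2614312; second date → JDN 2615375.
The interval is |2614312 − 2615375| = 1063 days.

1063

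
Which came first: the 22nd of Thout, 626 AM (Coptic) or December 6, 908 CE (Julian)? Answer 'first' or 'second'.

Converting both to JDN: 2053332 vs 2053045; the smaller is the second.

second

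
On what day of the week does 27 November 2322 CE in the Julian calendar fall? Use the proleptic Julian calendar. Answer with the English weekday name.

This is JDN 2569499 (13 December 2322 Gregorian).
2569499 ≡ 2 (mod 7); counting from Monday = 0 gives Wednesday.

Wednesday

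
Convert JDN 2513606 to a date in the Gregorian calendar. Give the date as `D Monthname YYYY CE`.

1 December 2169 CE

Counting from JDN 2299161 = 15 Oct 1582 gives an offset of 214445 days.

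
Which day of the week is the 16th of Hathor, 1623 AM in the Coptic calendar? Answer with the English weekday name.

This is JDN 2417540 (25 November 1906 Gregorian).
Since JDN mod 7 = 6 (0 = Monday), the day is Sunday.

Sunday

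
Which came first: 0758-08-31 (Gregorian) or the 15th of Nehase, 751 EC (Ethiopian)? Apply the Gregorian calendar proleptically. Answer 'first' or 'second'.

Converting both to JDN: 1998156 vs 1998502; the smaller is the first.

first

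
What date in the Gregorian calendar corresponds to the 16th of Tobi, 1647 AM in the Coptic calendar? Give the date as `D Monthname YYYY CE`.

24 January 1931 CE

Julian Day Number of the source date = 2426366.
Converting JDN 2426366 to the Gregorian calendar gives 24 January 1931 CE.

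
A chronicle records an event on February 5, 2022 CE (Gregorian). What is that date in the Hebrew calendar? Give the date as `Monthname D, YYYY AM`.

Adar I 4, 5782 AM

Julian Day Number of the source date = 2459616.
Converting JDN 2459616 to the Hebrew calendar gives 4 Adar I 5782 AM.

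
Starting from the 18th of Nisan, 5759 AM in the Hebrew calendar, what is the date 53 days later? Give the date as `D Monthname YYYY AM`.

Counting 53 days forward from JDN 2451273 reaches JDN 2451326, which is 12 Sivan 5759 AM.

12 Sivan 5759 AM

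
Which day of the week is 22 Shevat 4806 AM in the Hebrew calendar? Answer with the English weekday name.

This is JDN 2103141 (7 February 1046 Gregorian).
2103141 ≡ 5 (mod 7); counting from Monday = 0 gives Saturday.

Saturday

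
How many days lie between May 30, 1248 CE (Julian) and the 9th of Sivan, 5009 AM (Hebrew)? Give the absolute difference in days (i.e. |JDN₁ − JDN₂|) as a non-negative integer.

357

First date → JDN 2177040; second date → JDN 2177397.
The interval is |2177040 − 2177397| = 357 days.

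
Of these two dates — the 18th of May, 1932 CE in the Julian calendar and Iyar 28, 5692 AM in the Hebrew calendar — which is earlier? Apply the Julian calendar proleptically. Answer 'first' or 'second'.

First date → JDN 2426859; second date → JDN 2426862.
JDN 2426859 < JDN 2426862, so the first date is earlier.

first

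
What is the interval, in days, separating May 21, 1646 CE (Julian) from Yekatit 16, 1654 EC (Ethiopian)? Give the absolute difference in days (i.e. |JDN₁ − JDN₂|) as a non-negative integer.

JDN of the first date = 2322400.
JDN of the second date = 2328144.
|2328144 − 2322400| = 5744.

5744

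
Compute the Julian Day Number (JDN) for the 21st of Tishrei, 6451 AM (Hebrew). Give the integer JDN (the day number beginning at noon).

2703852

In the Gregorian calendar the same day is 17 October 2690.
JDN 2451545 is 1 January 2000 CE (Gregorian); the target day is +252307 days from there, so JDN = 2703852.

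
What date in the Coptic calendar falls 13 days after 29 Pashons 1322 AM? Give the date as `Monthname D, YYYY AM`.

Paoni 12, 1322 AM

The starting date is JDN 2307793; 2307793 + 13 = 2307806.
JDN 2307806 corresponds to Paoni 12, 1322 AM.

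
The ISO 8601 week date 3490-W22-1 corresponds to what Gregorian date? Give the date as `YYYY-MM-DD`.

ISO week 1 of 3490 is the week containing the first Thursday of 3490.
Week 22, day 1 (Monday) lands on 3490-05-26.

3490-05-26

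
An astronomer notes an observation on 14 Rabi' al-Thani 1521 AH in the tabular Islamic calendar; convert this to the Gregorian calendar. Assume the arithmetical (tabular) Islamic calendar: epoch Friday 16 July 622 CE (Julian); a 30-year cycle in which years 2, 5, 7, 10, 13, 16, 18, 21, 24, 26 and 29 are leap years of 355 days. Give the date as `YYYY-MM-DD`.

Both dates share Julian Day Number 2487179; in the Gregorian calendar that is 24 July 2097 CE.

2097-07-24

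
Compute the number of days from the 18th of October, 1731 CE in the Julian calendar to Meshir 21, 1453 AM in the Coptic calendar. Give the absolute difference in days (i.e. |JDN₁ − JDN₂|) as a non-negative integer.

First date → JDN 2353596; second date → JDN 2355543.
The interval is |2353596 − 2355543| = 1947 days.

1947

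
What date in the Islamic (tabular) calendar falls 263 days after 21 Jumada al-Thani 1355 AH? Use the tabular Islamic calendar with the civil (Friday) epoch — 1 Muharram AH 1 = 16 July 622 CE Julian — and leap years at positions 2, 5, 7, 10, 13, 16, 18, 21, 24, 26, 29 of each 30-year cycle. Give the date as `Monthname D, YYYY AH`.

Counting 263 days forward from JDN 2428420 reaches JDN 2428683, which is Rabi' al-Awwal 18, 1356 AH.

Rabi' al-Awwal 18, 1356 AH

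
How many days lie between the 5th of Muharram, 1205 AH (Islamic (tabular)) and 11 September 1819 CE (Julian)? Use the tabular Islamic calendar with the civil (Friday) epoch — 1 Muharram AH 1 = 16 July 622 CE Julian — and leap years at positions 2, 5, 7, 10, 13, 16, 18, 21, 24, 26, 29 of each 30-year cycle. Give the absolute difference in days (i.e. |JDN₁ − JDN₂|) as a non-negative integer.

First date → JDN 2375101; second date → JDN 2385701.
The interval is |2375101 − 2385701| = 10600 days.

10600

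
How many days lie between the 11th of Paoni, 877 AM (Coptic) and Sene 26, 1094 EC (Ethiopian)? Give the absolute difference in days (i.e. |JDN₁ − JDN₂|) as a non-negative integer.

21535

JDN of the first date = 2145269.
JDN of the second date = 2123734.
|2123734 − 2145269| = 21535.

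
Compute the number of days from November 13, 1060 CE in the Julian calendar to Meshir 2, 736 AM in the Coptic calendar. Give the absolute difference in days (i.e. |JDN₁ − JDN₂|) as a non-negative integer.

First date → JDN 2108540; second date → JDN 2093640.
The interval is |2108540 − 2093640| = 14900 days.

14900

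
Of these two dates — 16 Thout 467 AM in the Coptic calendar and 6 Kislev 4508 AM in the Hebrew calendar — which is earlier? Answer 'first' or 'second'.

second

The two dates have Julian Day Numbers 1995251 and 1994216 respectively.
Since 1994216 < 1995251, the second date comes first.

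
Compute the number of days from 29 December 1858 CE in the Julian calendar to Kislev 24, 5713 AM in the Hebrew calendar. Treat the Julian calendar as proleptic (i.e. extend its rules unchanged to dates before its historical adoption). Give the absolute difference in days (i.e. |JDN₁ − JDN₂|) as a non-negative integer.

34304

First date → JDN 2400055; second date → JDN 2434359.
The interval is |2400055 − 2434359| = 34304 days.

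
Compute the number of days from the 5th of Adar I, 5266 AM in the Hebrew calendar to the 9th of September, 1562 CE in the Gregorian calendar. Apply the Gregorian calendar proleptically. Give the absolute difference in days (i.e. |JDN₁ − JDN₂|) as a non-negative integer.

First date → JDN 2271154; second date → JDN 2291820.
The interval is |2271154 − 2291820| = 20666 days.

20666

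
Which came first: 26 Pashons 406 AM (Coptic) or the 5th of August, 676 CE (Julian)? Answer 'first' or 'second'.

First date → JDN 1973221; second date → JDN 1968184.
JDN 1968184 < JDN 1973221, so the second date is earlier.

second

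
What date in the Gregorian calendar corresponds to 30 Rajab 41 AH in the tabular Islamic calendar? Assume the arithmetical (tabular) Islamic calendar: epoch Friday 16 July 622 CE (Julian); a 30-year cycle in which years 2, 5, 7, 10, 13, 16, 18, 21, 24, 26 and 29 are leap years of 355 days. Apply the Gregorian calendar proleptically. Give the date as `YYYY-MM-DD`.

Both dates share Julian Day Number 1962821; in the Gregorian calendar that is 2 December 661 CE.

0661-12-02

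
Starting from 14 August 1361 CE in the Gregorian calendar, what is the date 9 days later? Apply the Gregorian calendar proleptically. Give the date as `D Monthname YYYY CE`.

23 August 1361 CE

JDN of 14 August 1361 CE = 2218381.
2218381 + 9 = 2218390.
JDN 2218390 in the Gregorian calendar is 23 August 1361 CE.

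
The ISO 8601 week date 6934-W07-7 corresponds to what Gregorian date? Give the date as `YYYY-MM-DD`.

ISO week 1 of 6934 is the week containing the first Thursday of 6934.
Week 7, day 7 (Sunday) lands on 6934-02-21.

6934-02-21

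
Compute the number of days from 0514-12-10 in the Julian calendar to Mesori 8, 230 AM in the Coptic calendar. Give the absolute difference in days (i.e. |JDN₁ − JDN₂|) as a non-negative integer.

JDN of the first date = 1909140.
JDN of the second date = 1909009.
|1909009 − 1909140| = 131.

131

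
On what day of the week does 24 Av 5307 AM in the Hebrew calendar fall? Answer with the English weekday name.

This is JDN 2286321 (20 August 1547 Gregorian).
Since JDN mod 7 = 2 (0 = Monday), the day is Wednesday.

Wednesday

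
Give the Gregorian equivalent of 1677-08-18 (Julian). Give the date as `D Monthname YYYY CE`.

At this point the Julian calendar is 10 days behind the Gregorian.
18 August 1677 Julian + 10 days → 28 August 1677 Gregorian.

28 August 1677 CE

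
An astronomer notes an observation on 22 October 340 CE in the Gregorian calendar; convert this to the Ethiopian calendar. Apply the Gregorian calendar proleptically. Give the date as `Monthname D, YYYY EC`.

Tikimt 24, 333 EC

Both dates share Julian Day Number 1845537; in the Ethiopian calendar that is 24 Tikimt 333 EC.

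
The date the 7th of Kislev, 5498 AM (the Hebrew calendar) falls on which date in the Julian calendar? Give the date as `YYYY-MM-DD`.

1737-11-19

Both dates share Julian Day Number 2355820; in the Julian calendar that is 19 November 1737 CE.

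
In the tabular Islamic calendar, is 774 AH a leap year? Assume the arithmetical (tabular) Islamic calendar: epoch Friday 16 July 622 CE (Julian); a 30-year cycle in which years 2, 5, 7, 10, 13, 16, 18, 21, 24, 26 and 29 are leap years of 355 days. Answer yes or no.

yes

Year 774 AH is year 24 of its 30-year cycle; leap positions are 2, 5, 7, 10, 13, 16, 18, 21, 24, 26, 29, so it is a leap year (355 days).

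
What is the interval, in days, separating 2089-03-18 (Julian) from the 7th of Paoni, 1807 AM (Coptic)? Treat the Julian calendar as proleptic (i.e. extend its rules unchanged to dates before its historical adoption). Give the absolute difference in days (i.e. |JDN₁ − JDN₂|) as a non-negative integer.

First date → JDN 2484142; second date → JDN 2484947.
The interval is |2484142 − 2484947| = 805 days.

805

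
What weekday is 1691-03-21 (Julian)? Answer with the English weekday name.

In the Gregorian calendar this is 31 March 1691 (JDN 2338775).
JDN 2338775 mod 7 = 5, and JDN 0 was a Monday, so this is a Saturday.

Saturday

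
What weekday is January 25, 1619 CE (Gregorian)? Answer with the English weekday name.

Since JDN mod 7 = 4 (0 = Monday), the day is Friday.

Friday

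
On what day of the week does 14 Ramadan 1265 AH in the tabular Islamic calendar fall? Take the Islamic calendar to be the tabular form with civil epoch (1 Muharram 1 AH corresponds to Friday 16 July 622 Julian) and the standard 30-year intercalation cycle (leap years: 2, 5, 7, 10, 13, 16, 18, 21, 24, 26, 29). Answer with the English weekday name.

Friday

In the Gregorian calendar this is 3 August 1849 (JDN 2396608).
2396608 ≡ 4 (mod 7); counting from Monday = 0 gives Friday.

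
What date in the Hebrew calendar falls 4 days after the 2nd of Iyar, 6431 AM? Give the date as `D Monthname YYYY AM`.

6 Iyar 6431 AM

JDN of the 2nd of Iyar, 6431 AM = 2696745.
2696745 + 4 = 2696749.
JDN 2696749 in the Hebrew calendar is 6 Iyar 6431 AM.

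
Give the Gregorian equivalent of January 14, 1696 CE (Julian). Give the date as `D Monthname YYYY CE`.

24 January 1696 CE

For dates in this range the Gregorian date is 10 days ahead of the Julian.
14 January 1696 Julian + 10 days → 24 January 1696 Gregorian.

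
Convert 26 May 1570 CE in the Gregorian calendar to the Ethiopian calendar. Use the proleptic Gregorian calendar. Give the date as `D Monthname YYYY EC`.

21 Ginbot 1562 EC

Julian Day Number of the source date = 2294636.
Converting JDN 2294636 to the Ethiopian calendar gives 21 Ginbot 1562 EC.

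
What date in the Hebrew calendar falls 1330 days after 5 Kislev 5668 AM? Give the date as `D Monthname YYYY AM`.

7 Tammuz 5671 AM

The starting date is JDN 2417891; 2417891 + 1330 = 2419221.
JDN 2419221 corresponds to 7 Tammuz 5671 AM.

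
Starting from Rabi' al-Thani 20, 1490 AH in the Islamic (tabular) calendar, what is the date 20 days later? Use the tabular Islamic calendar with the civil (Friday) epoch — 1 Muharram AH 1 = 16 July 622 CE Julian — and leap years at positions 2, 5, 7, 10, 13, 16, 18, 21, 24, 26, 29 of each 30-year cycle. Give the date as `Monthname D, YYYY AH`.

JDN of Rabi' al-Thani 20, 1490 AH = 2476200.
2476200 + 20 = 2476220.
JDN 2476220 in the tabular Islamic calendar is Jumada al-Awwal 11, 1490 AH.

Jumada al-Awwal 11, 1490 AH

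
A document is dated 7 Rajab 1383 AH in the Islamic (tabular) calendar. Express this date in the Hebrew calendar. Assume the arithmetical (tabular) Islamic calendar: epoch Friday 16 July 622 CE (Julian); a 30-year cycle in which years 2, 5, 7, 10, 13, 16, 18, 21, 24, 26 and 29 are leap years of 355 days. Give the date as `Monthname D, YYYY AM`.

The source date corresponds to 24 November 1963 in the Gregorian calendar (JDN 2438358).
That day falls on 8 Kislev 5724 AM in the Hebrew calendar.

Kislev 8, 5724 AM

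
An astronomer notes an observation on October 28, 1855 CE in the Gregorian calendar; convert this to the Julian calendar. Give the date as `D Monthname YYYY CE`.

16 October 1855 CE

At this point the Julian calendar is 12 days behind the Gregorian.
28 October 1855 Gregorian − 12 days → 16 October 1855 Julian.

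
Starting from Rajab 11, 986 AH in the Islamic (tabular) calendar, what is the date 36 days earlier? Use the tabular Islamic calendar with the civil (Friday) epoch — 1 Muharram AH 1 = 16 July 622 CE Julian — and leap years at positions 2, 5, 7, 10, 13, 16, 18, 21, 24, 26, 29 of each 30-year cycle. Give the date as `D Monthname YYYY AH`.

JDN of Rajab 11, 986 AH = 2297678.
2297678 − 36 = 2297642.
JDN 2297642 in the tabular Islamic calendar is 4 Jumada al-Thani 986 AH.

4 Jumada al-Thani 986 AH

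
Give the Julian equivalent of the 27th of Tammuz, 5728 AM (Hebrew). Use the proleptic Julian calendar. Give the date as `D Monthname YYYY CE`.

10 July 1968 CE

The source date corresponds to 23 July 1968 in the Gregorian calendar (JDN 2440061).
That day falls on 10 July 1968 CE in the Julian calendar.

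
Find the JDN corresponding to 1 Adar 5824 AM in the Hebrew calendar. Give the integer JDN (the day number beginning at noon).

2474969

Equivalently 18 February 2064 (Gregorian).
JDN 2299161 is 15 October 1582 CE (Gregorian); the target day is +175808 days from there, so JDN = 2474969.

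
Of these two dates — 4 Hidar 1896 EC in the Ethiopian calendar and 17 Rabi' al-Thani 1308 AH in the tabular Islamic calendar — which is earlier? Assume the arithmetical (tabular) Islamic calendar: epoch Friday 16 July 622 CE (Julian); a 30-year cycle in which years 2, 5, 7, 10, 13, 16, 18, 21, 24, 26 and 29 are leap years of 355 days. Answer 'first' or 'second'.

The two dates have Julian Day Numbers 2416433 and 2411702 respectively.
Since 2411702 < 2416433, the second date comes first.

second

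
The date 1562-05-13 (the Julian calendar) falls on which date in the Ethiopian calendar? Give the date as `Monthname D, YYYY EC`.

Ginbot 18, 1554 EC

Julian Day Number of the source date = 2291711.
Converting JDN 2291711 to the Ethiopian calendar gives 18 Ginbot 1554 EC.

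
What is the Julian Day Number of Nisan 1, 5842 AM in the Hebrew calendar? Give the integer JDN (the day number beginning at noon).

In the Gregorian calendar the same day is 31 March 2082.
JDN 2299161 is 15 October 1582 CE (Gregorian); the target day is +182424 days from there, so JDN = 2481585.

2481585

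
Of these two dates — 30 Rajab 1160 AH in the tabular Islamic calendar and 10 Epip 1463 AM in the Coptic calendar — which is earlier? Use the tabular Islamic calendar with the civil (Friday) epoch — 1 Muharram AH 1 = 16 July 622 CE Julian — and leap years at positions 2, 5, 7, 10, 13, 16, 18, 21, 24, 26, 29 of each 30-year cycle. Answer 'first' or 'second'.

The two dates have Julian Day Numbers 2359357 and 2359334 respectively.
Since 2359334 < 2359357, the second date comes first.

second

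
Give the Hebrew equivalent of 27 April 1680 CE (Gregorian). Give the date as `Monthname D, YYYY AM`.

Both dates share Julian Day Number 2334785; in the Hebrew calendar that is 28 Nisan 5440 AM.

Nisan 28, 5440 AM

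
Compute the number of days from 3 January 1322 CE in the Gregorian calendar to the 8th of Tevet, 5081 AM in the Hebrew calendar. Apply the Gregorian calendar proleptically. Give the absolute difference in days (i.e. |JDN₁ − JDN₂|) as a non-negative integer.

381

First date → JDN 2203913; second date → JDN 2203532.
The interval is |2203913 − 2203532| = 381 days.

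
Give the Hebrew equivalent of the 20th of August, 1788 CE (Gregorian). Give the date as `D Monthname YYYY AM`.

Julian Day Number of the source date = 2374346.
Converting JDN 2374346 to the Hebrew calendar gives 17 Av 5548 AM.

17 Av 5548 AM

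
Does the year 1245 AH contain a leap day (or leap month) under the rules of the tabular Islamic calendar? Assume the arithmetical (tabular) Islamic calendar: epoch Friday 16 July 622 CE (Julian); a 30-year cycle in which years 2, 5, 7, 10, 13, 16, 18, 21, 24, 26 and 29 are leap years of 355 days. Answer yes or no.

Year 1245 AH is year 15 of its 30-year cycle; leap positions are 2, 5, 7, 10, 13, 16, 18, 21, 24, 26, 29, so it is a common year (354 days).

no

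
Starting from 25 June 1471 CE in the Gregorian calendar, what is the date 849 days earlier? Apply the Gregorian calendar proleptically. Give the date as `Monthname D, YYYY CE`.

February 26, 1469 CE

Counting 849 days back from JDN 2258507 reaches JDN 2257658, which is February 26, 1469 CE.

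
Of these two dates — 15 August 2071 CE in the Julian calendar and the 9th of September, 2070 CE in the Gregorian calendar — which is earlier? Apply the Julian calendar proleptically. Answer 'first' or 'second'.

The two dates have Julian Day Numbers 2477717 and 2477364 respectively.
Since 2477364 < 2477717, the second date comes first.

second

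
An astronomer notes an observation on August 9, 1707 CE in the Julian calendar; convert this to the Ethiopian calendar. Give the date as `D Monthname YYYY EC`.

16 Nehase 1699 EC

The source date corresponds to 20 August 1707 in the Gregorian calendar (JDN 2344760).
That day falls on 16 Nehase 1699 EC in the Ethiopian calendar.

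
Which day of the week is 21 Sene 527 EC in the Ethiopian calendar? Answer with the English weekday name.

In the proleptic Gregorian calendar this is 17 June 535 (JDN 1916632).
Since JDN mod 7 = 4 (0 = Monday), the day is Friday.

Friday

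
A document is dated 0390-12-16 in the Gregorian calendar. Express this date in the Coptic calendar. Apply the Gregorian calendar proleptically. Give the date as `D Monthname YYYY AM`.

Julian Day Number of the source date = 1863854.
Converting JDN 1863854 to the Coptic calendar gives 19 Koiak 107 AM.

19 Koiak 107 AM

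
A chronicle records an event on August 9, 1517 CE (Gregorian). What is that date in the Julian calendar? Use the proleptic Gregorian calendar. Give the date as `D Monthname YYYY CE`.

30 July 1517 CE

At this point the Julian calendar is 10 days behind the Gregorian.
9 August 1517 Gregorian − 10 days → 30 July 1517 Julian.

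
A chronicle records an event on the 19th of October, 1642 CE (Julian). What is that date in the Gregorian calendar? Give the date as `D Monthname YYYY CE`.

29 October 1642 CE

For dates in this range the Gregorian date is 10 days ahead of the Julian.
19 October 1642 Julian + 10 days → 29 October 1642 Gregorian.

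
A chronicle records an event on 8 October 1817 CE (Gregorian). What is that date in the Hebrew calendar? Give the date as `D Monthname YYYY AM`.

28 Tishrei 5578 AM

Julian Day Number of the source date = 2384986.
Converting JDN 2384986 to the Hebrew calendar gives 28 Tishrei 5578 AM.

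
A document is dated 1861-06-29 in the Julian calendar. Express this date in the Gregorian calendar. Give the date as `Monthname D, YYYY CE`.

July 11, 1861 CE

At this point the Julian calendar is 12 days behind the Gregorian.
29 June 1861 Julian + 12 days → 11 July 1861 Gregorian.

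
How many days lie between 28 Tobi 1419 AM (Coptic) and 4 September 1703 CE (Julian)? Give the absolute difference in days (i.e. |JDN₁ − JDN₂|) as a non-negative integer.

224

First date → JDN 2343101; second date → JDN 2343325.
The interval is |2343101 − 2343325| = 224 days.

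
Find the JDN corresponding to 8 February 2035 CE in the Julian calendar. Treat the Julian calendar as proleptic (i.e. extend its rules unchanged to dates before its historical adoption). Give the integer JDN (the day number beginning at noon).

Equivalently 21 February 2035 (Gregorian).
JDN 2451545 is 1 January 2000 CE (Gregorian); the target day is +12835 days from there, so JDN = 2464380.

2464380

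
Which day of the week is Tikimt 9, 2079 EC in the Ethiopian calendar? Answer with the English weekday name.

Saturday

Equivalently 19 October 2086 Gregorian, JDN 2483248.
2483248 ≡ 5 (mod 7); counting from Monday = 0 gives Saturday.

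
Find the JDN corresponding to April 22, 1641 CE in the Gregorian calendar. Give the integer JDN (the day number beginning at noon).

JDN 2299161 is 15 October 1582 CE (Gregorian); the target day is +21374 days from there, so JDN = 2320535.

2320535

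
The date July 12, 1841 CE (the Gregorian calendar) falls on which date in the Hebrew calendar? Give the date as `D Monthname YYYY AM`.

23 Tammuz 5601 AM

Both dates share Julian Day Number 2393664; in the Hebrew calendar that is 23 Tammuz 5601 AM.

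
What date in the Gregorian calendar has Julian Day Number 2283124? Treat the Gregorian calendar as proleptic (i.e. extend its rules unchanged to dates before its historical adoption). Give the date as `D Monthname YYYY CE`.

18 November 1538 CE

JDN 2451545 is 1 Jan 2000; 2283124 is −168421 days from there.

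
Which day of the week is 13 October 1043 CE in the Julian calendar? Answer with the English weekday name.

Thursday

This is JDN 2102299 (19 October 1043 Gregorian).
2102299 ≡ 3 (mod 7); counting from Monday = 0 gives Thursday.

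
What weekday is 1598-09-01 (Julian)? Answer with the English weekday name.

Friday

In the Gregorian calendar this is 11 September 1598 (JDN 2304971).
Since JDN mod 7 = 4 (0 = Monday), the day is Friday.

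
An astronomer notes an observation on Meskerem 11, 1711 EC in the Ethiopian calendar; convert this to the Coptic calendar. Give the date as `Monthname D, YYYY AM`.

Thout 11, 1435 AM

Julian Day Number of the source date = 2348808.
Converting JDN 2348808 to the Coptic calendar gives 11 Thout 1435 AM.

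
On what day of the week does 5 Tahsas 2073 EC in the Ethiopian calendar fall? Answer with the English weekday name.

Saturday

In the Gregorian calendar this is 14 December 2080 (JDN 2481113).
JDN 2481113 mod 7 = 5, and JDN 0 was a Monday, so this is a Saturday.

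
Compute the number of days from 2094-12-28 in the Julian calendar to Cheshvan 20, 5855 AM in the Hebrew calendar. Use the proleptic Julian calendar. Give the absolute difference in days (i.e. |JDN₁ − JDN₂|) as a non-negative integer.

JDN of the first date = 2486253.
JDN of the second date = 2486181.
|2486181 − 2486253| = 72.

72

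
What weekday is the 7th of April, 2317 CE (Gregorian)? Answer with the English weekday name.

Saturday

JDN 2567423 mod 7 = 5, and JDN 0 was a Monday, so this is a Saturday.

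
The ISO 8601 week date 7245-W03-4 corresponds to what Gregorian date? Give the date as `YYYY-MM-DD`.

ISO week 1 of 7245 is the week containing the first Thursday of 7245.
Week 3, day 4 (Thursday) lands on 7245-01-19.

7245-01-19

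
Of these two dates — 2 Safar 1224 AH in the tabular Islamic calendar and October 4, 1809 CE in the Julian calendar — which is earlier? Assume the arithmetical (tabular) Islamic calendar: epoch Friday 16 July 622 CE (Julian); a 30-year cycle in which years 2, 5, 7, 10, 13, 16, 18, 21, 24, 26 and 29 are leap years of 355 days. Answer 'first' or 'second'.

first

Converting both to JDN: 2381861 vs 2382072; the smaller is the first.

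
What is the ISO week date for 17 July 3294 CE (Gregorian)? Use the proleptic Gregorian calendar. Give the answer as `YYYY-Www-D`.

The weekday is Saturday (ISO weekday 6).
That Saturday belongs to ISO week 28 of ISO year 3294.

3294-W28-6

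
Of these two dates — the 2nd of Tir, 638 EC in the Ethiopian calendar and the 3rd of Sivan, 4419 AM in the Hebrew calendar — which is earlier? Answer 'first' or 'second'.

first

First date → JDN 1957006; second date → JDN 1961907.
JDN 1957006 < JDN 1961907, so the first date is earlier.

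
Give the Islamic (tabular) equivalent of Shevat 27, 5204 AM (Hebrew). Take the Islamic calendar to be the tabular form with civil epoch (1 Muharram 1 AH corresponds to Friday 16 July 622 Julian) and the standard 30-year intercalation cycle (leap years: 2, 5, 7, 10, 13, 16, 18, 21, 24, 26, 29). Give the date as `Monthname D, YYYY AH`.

Ramadan 27, 847 AH

Julian Day Number of the source date = 2248496.
Converting JDN 2248496 to the tabular Islamic calendar gives 27 Ramadan 847 AH.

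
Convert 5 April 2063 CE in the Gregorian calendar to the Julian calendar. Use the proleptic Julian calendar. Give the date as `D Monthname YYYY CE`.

23 March 2063 CE

For dates in this range the Gregorian date is 13 days ahead of the Julian.
5 April 2063 Gregorian − 13 days → 23 March 2063 Julian.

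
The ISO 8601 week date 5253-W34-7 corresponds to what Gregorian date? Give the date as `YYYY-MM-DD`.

5253-08-24

ISO week 1 of 5253 is the week containing the first Thursday of 5253.
Week 34, day 7 (Sunday) lands on 5253-08-24.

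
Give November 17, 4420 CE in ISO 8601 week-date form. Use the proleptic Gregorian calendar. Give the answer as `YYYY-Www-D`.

4420-W47-2

The weekday is Tuesday (ISO weekday 2).
That Tuesday belongs to ISO week 47 of ISO year 4420.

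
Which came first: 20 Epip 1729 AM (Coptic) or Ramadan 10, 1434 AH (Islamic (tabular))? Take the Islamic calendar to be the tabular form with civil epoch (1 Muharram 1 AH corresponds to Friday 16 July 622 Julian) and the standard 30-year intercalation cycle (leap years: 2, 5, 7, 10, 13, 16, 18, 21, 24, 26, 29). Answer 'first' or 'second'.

second

First date → JDN 2456501; second date → JDN 2456492.
JDN 2456492 < JDN 2456501, so the second date is earlier.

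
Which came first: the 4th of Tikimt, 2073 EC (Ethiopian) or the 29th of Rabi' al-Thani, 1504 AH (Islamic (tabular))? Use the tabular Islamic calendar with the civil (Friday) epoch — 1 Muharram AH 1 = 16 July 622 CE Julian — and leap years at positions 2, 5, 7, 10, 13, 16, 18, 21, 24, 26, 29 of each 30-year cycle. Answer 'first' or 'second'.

Converting both to JDN: 2481052 vs 2481170; the smaller is the first.

first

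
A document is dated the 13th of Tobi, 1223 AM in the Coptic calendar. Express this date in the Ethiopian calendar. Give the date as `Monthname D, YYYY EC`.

Tir 13, 1499 EC

Julian Day Number of the source date = 2271497.
Converting JDN 2271497 to the Ethiopian calendar gives 13 Tir 1499 EC.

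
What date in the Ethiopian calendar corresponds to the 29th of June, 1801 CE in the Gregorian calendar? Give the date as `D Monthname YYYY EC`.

23 Sene 1793 EC

Both dates share Julian Day Number 2379041; in the Ethiopian calendar that is 23 Sene 1793 EC.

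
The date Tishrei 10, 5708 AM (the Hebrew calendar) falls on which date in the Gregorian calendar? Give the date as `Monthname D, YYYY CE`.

Julian Day Number of the source date = 2432453.
Converting JDN 2432453 to the Gregorian calendar gives 24 September 1947 CE.

September 24, 1947 CE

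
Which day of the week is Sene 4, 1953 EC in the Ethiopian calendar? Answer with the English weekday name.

In the Gregorian calendar this is 11 June 1961 (JDN 2437462).
JDN 2437462 mod 7 = 6, and JDN 0 was a Monday, so this is a Sunday.

Sunday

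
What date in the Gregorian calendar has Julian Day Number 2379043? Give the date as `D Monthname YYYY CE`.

JDN 2451545 is 1 Jan 2000; 2379043 is −72502 days from there.

1 July 1801 CE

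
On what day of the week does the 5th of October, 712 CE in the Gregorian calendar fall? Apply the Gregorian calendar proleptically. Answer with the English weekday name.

Saturday

Since JDN mod 7 = 5 (0 = Monday), the day is Saturday.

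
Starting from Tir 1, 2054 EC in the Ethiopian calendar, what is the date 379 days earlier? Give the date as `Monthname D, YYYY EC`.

Tahsas 17, 2053 EC

JDN of Tir 1, 2054 EC = 2474199.
2474199 − 379 = 2473820.
JDN 2473820 in the Ethiopian calendar is Tahsas 17, 2053 EC.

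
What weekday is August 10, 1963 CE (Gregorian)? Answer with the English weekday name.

Since JDN mod 7 = 5 (0 = Monday), the day is Saturday.

Saturday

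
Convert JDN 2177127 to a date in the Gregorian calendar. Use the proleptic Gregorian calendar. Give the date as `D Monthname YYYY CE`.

1 September 1248 CE

Counting from JDN 2299161 = 15 Oct 1582 gives an offset of -122034 days.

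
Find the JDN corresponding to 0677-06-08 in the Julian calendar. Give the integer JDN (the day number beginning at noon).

1968491

Equivalently 11 June 677 (proleptic Gregorian).
JDN 2299161 is 15 October 1582 CE (Gregorian); the target day is −330670 days from there, so JDN = 1968491.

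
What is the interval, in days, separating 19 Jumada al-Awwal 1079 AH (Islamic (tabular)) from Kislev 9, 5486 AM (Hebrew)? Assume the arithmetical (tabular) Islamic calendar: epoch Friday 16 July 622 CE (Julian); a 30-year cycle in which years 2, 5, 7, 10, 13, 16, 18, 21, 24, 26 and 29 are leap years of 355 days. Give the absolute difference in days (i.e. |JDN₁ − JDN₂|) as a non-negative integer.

20838

JDN of the first date = 2330583.
JDN of the second date = 2351421.
|2351421 − 2330583| = 20838.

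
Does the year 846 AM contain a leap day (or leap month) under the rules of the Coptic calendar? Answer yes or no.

no

846 mod 4 = 2; in the Coptic calendar a year is leap when year mod 4 = 3, so it is a common year.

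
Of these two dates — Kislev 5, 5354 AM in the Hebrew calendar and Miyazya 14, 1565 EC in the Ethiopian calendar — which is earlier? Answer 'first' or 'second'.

The two dates have Julian Day Numbers 2303224 and 2295695 respectively.
Since 2295695 < 2303224, the second date comes first.

second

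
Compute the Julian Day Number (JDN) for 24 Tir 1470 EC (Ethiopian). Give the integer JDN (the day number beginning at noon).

Equivalently 28 January 1478 (proleptic Gregorian).
JDN 2299161 is 15 October 1582 CE (Gregorian); the target day is −38245 days from there, so JDN = 2260916.

2260916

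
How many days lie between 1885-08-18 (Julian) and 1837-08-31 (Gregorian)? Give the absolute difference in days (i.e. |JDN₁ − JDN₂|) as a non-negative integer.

17531

JDN of the first date = 2409784.
JDN of the second date = 2392253.
|2392253 − 2409784| = 17531.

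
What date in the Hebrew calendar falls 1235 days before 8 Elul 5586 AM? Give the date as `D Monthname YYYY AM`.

JDN of 8 Elul 5586 AM = 2388245.
2388245 − 1235 = 2387010.
JDN 2387010 in the Hebrew calendar is 13 Iyar 5583 AM.

13 Iyar 5583 AM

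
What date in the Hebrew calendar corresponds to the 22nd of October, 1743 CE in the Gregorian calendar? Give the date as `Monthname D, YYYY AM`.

Cheshvan 4, 5504 AM

Julian Day Number of the source date = 2357972.
Converting JDN 2357972 to the Hebrew calendar gives 4 Cheshvan 5504 AM.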